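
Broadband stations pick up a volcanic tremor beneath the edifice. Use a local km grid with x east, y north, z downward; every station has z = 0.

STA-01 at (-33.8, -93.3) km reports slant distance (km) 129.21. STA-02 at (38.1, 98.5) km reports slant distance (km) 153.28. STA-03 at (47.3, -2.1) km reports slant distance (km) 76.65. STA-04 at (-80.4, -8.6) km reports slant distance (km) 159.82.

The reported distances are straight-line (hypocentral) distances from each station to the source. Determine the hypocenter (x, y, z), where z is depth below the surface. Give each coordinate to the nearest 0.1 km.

Each station gives a sphere (x−x_i)² + (y−y_i)² + z² = d_i² (stations at z=0).
Subtracting the STA-01 sphere from STA-02 and STA-03: z² cancels, leaving linear equations in x and y:
143.8 x + 383.6 y = -5493.00
162.2 x + 182.4 y = 3214.37
Solving: x ≈ 62.098, y ≈ -37.598 km (keep extra digits for the depth step; rounded: 62.1, -37.6).
Then from the STA-01 sphere: z² = 129.21² − (x + 33.8)² − (y + 93.3)² with x = 62.098, y = -37.598, so z ≈ 66.303 ≈ 66.3 km.
Check against STA-04 (with the unrounded solution): distance 159.82 ≈ 159.82 km. ✓

x ≈ 62.1 km, y ≈ -37.6 km, depth ≈ 66.3 km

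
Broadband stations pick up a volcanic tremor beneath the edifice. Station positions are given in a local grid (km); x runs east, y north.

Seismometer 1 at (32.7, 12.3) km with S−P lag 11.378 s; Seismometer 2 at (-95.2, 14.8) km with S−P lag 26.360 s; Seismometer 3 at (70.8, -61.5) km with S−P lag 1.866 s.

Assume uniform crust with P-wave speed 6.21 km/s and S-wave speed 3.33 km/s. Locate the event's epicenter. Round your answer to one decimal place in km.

x ≈ 81.4 km, y ≈ -53.3 km

Distance from S−P lag: d = Δt · v_P v_S / (v_P − v_S) = Δt · (6.21·3.33)/(6.21−3.33) ≈ 7.1803·Δt.
So d_Seismometer 1 = 81.70, d_Seismometer 2 = 189.27, d_Seismometer 3 = 13.40 km.
Circle about each station: (x − 32.7)² + (y − 12.3)² = 81.70²; (x + 95.2)² + (y − 14.8)² = 189.27²; (x − 70.8)² + (y + 61.5)² = 13.40².
Subtracting the Seismometer 1 equation from the Seismometer 2 and Seismometer 3 equations removes the quadratic terms:
-255.8 x + 5.0 y = -21086.74
76.2 x − 147.6 y = 14069.64
Solving the 2×2 system: x ≈ 81.4, y ≈ -53.3 km.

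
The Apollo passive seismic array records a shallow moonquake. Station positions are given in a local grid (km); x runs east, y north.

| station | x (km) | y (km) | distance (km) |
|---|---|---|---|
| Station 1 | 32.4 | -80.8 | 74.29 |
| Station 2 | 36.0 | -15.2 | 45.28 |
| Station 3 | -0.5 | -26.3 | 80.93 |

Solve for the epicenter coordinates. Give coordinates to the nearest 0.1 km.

(80.4, -24.1)

Circle about each station: (x − 32.4)² + (y + 80.8)² = 74.29²; (x − 36.0)² + (y + 15.2)² = 45.28²; (x + 0.5)² + (y + 26.3)² = 80.93².
Subtracting the Station 1 equation from the Station 2 and Station 3 equations removes the quadratic terms:
7.2 x + 131.2 y = -2582.63
-65.8 x + 109.0 y = -7917.12
Solving the 2×2 system: x ≈ 80.4, y ≈ -24.1 km.
Check against Station 1 (with the unrounded x, y): √((x − 32.4)²+(y + 80.8)²) = 74.29 ≈ 74.29 km. ✓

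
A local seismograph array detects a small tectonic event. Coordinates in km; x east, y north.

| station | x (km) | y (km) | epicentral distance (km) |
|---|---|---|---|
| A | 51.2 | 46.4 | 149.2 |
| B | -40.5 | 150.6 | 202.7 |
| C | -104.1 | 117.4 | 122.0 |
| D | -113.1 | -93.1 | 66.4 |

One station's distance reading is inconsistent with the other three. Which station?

C

Solve using three stations at a time. Using A, B, D (subtract circle equations pairwise → linear system) gives (x, y) ≈ (-61.8, -51.0).
Distances from that point to each station vs reported:
  A: calculated 149.2 vs reported 149.2 → residual 0.0 km
  B: calculated 202.7 vs reported 202.7 → residual 0.0 km
  C: calculated 173.6 vs reported 122.0 → residual 51.6 km
  D: calculated 66.4 vs reported 66.4 → residual 0.0 km
A, B, D are mutually consistent (residuals ≈ 0); C is off by 51.6 km.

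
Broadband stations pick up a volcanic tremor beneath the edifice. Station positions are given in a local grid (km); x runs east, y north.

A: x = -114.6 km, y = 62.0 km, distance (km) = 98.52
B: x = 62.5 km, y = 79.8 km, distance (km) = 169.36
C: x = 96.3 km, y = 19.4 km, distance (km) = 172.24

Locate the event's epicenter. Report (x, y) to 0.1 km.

Circle about each station: (x + 114.6)² + (y − 62.0)² = 98.52²; (x − 62.5)² + (y − 79.8)² = 169.36²; (x − 96.3)² + (y − 19.4)² = 172.24².
Subtracting pairs of circle equations eliminates x²+y² and gives linear equations (the radical axes):
354.2 x + 35.6 y = -25679.49
421.8 x − 85.2 y = -27287.54
Solving the 2×2 system: x ≈ -69.9, y ≈ -25.8 km.

-69.9 km east, -25.8 km north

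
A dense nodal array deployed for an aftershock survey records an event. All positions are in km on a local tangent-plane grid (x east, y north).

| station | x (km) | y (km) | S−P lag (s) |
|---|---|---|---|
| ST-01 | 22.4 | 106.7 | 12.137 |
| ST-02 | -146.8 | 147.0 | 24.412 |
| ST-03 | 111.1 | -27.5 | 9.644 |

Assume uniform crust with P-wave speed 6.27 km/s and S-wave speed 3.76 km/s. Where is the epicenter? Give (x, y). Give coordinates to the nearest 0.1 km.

22.8 km east, -7.3 km north

Distance from S−P lag: d = Δt · v_P v_S / (v_P − v_S) = Δt · (6.27·3.76)/(6.27−3.76) ≈ 9.3925·Δt.
So d_ST-01 = 114.00, d_ST-02 = 229.29, d_ST-03 = 90.58 km.
Circle about each station: (x − 22.4)² + (y − 106.7)² = 114.00²; (x + 146.8)² + (y − 147.0)² = 229.29²; (x − 111.1)² + (y + 27.5)² = 90.58².
Subtracting the ST-01 equation from the ST-02 and ST-03 equations removes the quadratic terms:
-338.4 x + 80.6 y = -8305.31
177.4 x − 268.4 y = 6004.07
Solving the 2×2 system: x ≈ 22.8, y ≈ -7.3 km.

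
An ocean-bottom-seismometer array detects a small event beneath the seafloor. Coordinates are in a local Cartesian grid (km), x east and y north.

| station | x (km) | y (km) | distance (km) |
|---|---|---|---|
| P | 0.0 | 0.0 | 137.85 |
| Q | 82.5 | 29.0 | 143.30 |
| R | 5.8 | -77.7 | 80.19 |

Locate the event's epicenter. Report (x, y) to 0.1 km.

Circle about each station: x² + y² = 137.85²; (x − 82.5)² + (y − 29.0)² = 143.30²; (x − 5.8)² + (y + 77.7)² = 80.19².
Subtracting pairs of circle equations eliminates x²+y² and gives linear equations (the radical axes):
165.0 x + 58.0 y = 6114.98
11.6 x − 155.4 y = 18643.12
Solving the 2×2 system: x ≈ 77.2, y ≈ -114.2 km.
Check against P (with the unrounded x, y): √(x²+y²) = 137.85 ≈ 137.85 km. ✓

(77.2, -114.2)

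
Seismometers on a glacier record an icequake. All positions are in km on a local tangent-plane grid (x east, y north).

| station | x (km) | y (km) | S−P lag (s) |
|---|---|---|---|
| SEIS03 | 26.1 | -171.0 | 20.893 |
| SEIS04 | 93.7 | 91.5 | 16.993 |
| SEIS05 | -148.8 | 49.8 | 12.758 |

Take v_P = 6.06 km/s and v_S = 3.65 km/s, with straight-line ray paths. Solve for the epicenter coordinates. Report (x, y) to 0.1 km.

Distance from S−P lag: d = Δt · v_P v_S / (v_P − v_S) = Δt · (6.06·3.65)/(6.06−3.65) ≈ 9.1780·Δt.
So d_SEIS03 = 191.76, d_SEIS04 = 155.96, d_SEIS05 = 117.09 km.
Circle about each station: (x − 26.1)² + (y + 171.0)² = 191.76²; (x − 93.7)² + (y − 91.5)² = 155.96²; (x + 148.8)² + (y − 49.8)² = 117.09².
Subtracting pairs of circle equations eliminates x²+y² and gives linear equations (the radical axes):
135.2 x + 525.0 y = -321.89
-349.8 x + 441.6 y = 17761.10
Solving the 2×2 system: x ≈ -38.9, y ≈ 9.4 km.
Check against SEIS03 (with the unrounded x, y): √((x − 26.1)²+(y + 171.0)²) = 191.76 ≈ 191.76 km. ✓

(-38.9, 9.4)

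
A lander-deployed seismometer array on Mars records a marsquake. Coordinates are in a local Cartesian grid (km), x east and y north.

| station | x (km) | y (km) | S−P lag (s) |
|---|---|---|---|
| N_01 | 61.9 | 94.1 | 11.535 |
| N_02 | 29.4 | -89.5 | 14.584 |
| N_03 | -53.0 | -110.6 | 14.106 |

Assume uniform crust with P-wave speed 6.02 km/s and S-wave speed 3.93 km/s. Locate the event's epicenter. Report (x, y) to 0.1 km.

(-60.6, 48.9)

Distance from S−P lag: d = Δt · v_P v_S / (v_P − v_S) = Δt · (6.02·3.93)/(6.02−3.93) ≈ 11.3199·Δt.
So d_N_01 = 130.58, d_N_02 = 165.09, d_N_03 = 159.68 km.
Circle about each station: (x − 61.9)² + (y − 94.1)² = 130.58²; (x − 29.4)² + (y + 89.5)² = 165.09²; (x + 53.0)² + (y + 110.6)² = 159.68².
Subtracting the N_01 equation from the N_02 and N_03 equations removes the quadratic terms:
-65.0 x − 367.2 y = -14015.38
-229.8 x − 409.4 y = -6091.63
Solving the 2×2 system: x ≈ -60.6, y ≈ 48.9 km.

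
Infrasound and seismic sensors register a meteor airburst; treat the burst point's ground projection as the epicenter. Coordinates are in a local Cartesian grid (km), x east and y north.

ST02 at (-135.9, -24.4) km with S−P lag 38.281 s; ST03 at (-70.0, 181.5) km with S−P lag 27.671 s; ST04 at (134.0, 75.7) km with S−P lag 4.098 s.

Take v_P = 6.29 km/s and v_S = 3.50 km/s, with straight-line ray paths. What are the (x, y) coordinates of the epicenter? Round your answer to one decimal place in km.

Distance from S−P lag: d = Δt · v_P v_S / (v_P − v_S) = Δt · (6.29·3.50)/(6.29−3.50) ≈ 7.8907·Δt.
So d_ST02 = 302.06, d_ST03 = 218.34, d_ST04 = 32.34 km.
Circle about each station: (x + 135.9)² + (y + 24.4)² = 302.06²; (x + 70.0)² + (y − 181.5)² = 218.34²; (x − 134.0)² + (y − 75.7)² = 32.34².
Subtracting pairs of circle equations eliminates x²+y² and gives linear equations (the radical axes):
131.8 x + 411.8 y = 62345.97
539.8 x + 200.2 y = 94816.69
Solving the 2×2 system: x ≈ 135.6, y ≈ 108.0 km.
Check against ST02 (with the unrounded x, y): √((x + 135.9)²+(y + 24.4)²) = 302.06 ≈ 302.06 km. ✓

135.6 km east, 108.0 km north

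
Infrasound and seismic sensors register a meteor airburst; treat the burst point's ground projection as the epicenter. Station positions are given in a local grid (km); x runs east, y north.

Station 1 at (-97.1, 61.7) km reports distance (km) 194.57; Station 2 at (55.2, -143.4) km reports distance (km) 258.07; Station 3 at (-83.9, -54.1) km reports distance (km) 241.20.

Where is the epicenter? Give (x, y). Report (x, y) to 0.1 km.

90.8 km east, 112.2 km north

Circle about each station: (x + 97.1)² + (y − 61.7)² = 194.57²; (x − 55.2)² + (y + 143.4)² = 258.07²; (x + 83.9)² + (y + 54.1)² = 241.20².
Subtracting the Station 1 equation from the Station 2 and Station 3 equations removes the quadratic terms:
304.6 x − 410.2 y = -18367.34
26.4 x − 231.6 y = -23589.24
Solving the 2×2 system: x ≈ 90.8, y ≈ 112.2 km.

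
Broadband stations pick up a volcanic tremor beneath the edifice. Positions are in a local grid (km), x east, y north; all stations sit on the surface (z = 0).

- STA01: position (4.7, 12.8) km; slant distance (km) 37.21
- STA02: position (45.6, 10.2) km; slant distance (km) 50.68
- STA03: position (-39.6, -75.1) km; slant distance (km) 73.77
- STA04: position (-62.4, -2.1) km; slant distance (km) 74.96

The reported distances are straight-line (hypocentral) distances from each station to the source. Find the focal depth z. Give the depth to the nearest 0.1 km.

depth ≈ 14.6 km

Each station gives a sphere (x−x_i)² + (y−y_i)² + z² = d_i² (stations at z=0).
Subtracting the STA01 sphere from STA02 and STA03: z² cancels, leaving linear equations in x and y:
81.8 x − 5.2 y = 813.59
-88.6 x − 175.8 y = 2964.81
Solving: x ≈ 8.599, y ≈ -21.198 km (keep extra digits for the depth step; rounded: 8.6, -21.2).
Then from the STA01 sphere: z² = 37.21² − (x − 4.7)² − (y − 12.8)² with x = 8.599, y = -21.198, so z ≈ 14.612 ≈ 14.6 km.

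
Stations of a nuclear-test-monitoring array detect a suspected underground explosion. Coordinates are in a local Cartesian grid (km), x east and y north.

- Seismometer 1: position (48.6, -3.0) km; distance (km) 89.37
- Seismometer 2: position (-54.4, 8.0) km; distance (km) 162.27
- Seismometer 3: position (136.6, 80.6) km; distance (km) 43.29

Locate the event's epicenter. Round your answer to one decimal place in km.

Circle about each station: (x − 48.6)² + (y + 3.0)² = 89.37²; (x + 54.4)² + (y − 8.0)² = 162.27²; (x − 136.6)² + (y − 80.6)² = 43.29².
Subtracting the Seismometer 1 equation from the Seismometer 2 and Seismometer 3 equations removes the quadratic terms:
-206.0 x + 22.0 y = -17692.16
176.0 x + 167.2 y = 28897.93
Solving the 2×2 system: x ≈ 93.8, y ≈ 74.1 km.

(93.8, 74.1)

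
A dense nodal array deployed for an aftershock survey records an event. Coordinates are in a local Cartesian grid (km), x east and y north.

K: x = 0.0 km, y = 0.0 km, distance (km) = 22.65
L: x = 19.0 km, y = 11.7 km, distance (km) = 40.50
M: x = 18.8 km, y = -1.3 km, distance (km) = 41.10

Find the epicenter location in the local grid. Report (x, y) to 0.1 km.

(-21.3, 7.7)

Circle about each station: x² + y² = 22.65²; (x − 19.0)² + (y − 11.7)² = 40.50²; (x − 18.8)² + (y + 1.3)² = 41.10².
Subtracting the K equation from the L and M equations removes the quadratic terms:
38.0 x + 23.4 y = -629.34
37.6 x − 2.6 y = -821.06
Solving the 2×2 system: x ≈ -21.3, y ≈ 7.7 km.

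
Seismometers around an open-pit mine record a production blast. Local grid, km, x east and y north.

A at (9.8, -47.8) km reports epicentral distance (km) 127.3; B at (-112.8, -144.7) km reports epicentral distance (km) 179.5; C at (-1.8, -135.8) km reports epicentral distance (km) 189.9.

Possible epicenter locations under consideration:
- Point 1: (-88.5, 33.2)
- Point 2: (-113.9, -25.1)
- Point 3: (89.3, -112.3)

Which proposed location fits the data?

Point 1

For each candidate, compare |candidate − station| to the reported distance:
Point 1: residuals A 0.1, B 0.1, C 0.0 → max 0.1 km
Point 2: residuals A 1.5, B 59.9, C 32.4 → max 59.9 km
Point 3: residuals A 24.9, B 25.2, C 95.8 → max 95.8 km
Only Point 1 has all residuals ≈ 0.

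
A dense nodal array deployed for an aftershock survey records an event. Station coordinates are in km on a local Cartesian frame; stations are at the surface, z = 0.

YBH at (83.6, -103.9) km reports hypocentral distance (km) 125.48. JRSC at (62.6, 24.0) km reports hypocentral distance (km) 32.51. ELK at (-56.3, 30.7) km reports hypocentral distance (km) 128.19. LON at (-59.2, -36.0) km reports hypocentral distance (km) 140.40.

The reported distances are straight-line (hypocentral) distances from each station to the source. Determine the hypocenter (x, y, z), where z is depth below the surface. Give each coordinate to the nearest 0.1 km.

(67.2, 16.5, 31.3)

Each station gives a sphere (x−x_i)² + (y−y_i)² + z² = d_i² (stations at z=0).
Subtracting the YBH sphere from JRSC and ELK: z² cancels, leaving linear equations in x and y:
-42.0 x + 255.8 y = 1398.92
-279.8 x + 269.2 y = -14359.44
Solving: x ≈ 67.197, y ≈ 16.502 km (keep extra digits for the depth step; rounded: 67.2, 16.5).
Then from the YBH sphere: z² = 125.48² − (x − 83.6)² − (y + 103.9)² with x = 67.197, y = 16.502, so z ≈ 31.297 ≈ 31.3 km.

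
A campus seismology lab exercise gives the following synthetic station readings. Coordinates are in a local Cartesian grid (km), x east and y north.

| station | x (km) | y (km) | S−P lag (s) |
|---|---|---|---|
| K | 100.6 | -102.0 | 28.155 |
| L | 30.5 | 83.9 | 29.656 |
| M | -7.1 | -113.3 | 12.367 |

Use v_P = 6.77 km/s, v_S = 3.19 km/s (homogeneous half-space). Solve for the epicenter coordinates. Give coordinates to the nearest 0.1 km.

-65.6 km east, -67.0 km north

Distance from S−P lag: d = Δt · v_P v_S / (v_P − v_S) = Δt · (6.77·3.19)/(6.77−3.19) ≈ 6.0325·Δt.
So d_K = 169.84, d_L = 178.90, d_M = 74.60 km.
Circle about each station: (x − 100.6)² + (y + 102.0)² = 169.84²; (x − 30.5)² + (y − 83.9)² = 178.90²; (x + 7.1)² + (y + 113.3)² = 74.60².
Subtracting the K equation from the L and M equations removes the quadratic terms:
-140.2 x + 371.8 y = -15714.48
-215.4 x − 22.6 y = 15643.41
Solving the 2×2 system: x ≈ -65.6, y ≈ -67.0 km.
Check against K (with the unrounded x, y): √((x − 100.6)²+(y + 102.0)²) = 169.84 ≈ 169.84 km. ✓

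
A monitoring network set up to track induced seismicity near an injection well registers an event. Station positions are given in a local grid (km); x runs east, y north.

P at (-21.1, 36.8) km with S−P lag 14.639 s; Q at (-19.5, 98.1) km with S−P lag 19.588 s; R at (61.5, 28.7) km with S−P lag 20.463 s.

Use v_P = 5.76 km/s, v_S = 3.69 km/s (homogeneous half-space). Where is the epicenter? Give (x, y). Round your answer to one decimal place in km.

Distance from S−P lag: d = Δt · v_P v_S / (v_P − v_S) = Δt · (5.76·3.69)/(5.76−3.69) ≈ 10.2678·Δt.
So d_P = 150.31, d_Q = 201.13, d_R = 210.11 km.
Circle about each station: (x + 21.1)² + (y − 36.8)² = 150.31²; (x + 19.5)² + (y − 98.1)² = 201.13²; (x − 61.5)² + (y − 28.7)² = 210.11².
Subtracting the P equation from the Q and R equations removes the quadratic terms:
3.2 x + 122.6 y = -9655.77
165.2 x − 16.2 y = -18746.63
Solving the 2×2 system: x ≈ -120.9, y ≈ -75.6 km.

x ≈ -120.9 km, y ≈ -75.6 km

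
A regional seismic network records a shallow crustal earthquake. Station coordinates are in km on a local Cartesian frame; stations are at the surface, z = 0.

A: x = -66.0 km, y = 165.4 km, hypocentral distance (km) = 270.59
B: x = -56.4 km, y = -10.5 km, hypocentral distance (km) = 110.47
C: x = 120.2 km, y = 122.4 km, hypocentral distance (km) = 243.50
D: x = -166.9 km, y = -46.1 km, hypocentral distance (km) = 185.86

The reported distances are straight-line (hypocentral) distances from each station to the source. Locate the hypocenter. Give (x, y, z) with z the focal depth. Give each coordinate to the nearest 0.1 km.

Each station gives a sphere (x−x_i)² + (y−y_i)² + z² = d_i² (stations at z=0).
Subtracting the A sphere from B and C: z² cancels, leaving linear equations in x and y:
19.2 x − 351.8 y = 32593.38
372.4 x − 86.0 y = 11643.34
Solving: x ≈ 9.996, y ≈ -92.102 km (keep extra digits for the depth step; rounded: 10.0, -92.1).
Then from the A sphere: z² = 270.59² − (x + 66.0)² − (y − 165.4)² with x = 9.996, y = -92.102, so z ≈ 33.709 ≈ 33.7 km.
Check against D (with the unrounded solution): distance 185.86 ≈ 185.86 km. ✓

(10.0, -92.1, 33.7)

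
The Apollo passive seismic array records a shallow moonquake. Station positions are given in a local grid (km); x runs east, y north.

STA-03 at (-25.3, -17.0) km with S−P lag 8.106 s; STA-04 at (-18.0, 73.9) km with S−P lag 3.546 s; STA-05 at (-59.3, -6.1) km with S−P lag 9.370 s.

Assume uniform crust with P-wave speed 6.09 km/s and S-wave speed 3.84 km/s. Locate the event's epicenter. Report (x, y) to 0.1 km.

Distance from S−P lag: d = Δt · v_P v_S / (v_P − v_S) = Δt · (6.09·3.84)/(6.09−3.84) ≈ 10.3936·Δt.
So d_STA-03 = 84.25, d_STA-04 = 36.86, d_STA-05 = 97.39 km.
Circle about each station: (x + 25.3)² + (y + 17.0)² = 84.25²; (x + 18.0)² + (y − 73.9)² = 36.86²; (x + 59.3)² + (y + 6.1)² = 97.39².
Subtracting pairs of circle equations eliminates x²+y² and gives linear equations (the radical axes):
14.6 x + 181.8 y = 10595.52
-68.0 x + 21.8 y = 237.86
Solving the 2×2 system: x ≈ 14.8, y ≈ 57.1 km.
Check against STA-03 (with the unrounded x, y): √((x + 25.3)²+(y + 17.0)²) = 84.25 ≈ 84.25 km. ✓

x ≈ 14.8 km, y ≈ 57.1 km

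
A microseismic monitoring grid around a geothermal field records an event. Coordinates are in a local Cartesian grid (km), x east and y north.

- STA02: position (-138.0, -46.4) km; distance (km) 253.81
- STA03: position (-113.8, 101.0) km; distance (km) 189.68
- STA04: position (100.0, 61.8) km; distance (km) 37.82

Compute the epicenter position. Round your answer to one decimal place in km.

Circle about each station: (x + 138.0)² + (y + 46.4)² = 253.81²; (x + 113.8)² + (y − 101.0)² = 189.68²; (x − 100.0)² + (y − 61.8)² = 37.82².
Subtracting the STA02 equation from the STA03 and STA04 equations removes the quadratic terms:
48.4 x + 294.8 y = 30395.49
476.0 x + 216.4 y = 55611.44
Solving the 2×2 system: x ≈ 75.6, y ≈ 90.7 km.

x ≈ 75.6 km, y ≈ 90.7 km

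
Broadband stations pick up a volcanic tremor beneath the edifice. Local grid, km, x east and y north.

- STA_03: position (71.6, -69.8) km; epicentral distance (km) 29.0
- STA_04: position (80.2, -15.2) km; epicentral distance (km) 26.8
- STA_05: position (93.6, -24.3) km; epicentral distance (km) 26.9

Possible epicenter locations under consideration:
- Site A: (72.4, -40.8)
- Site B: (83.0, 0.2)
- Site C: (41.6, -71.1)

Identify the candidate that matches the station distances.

For each candidate, compare |candidate − station| to the reported distance:
Site A: residuals STA_03 0.0, STA_04 0.0, STA_05 0.0 → max 0.0 km
Site B: residuals STA_03 41.9, STA_04 11.1, STA_05 0.2 → max 41.9 km
Site C: residuals STA_03 1.0, STA_04 41.1, STA_05 43.1 → max 43.1 km
Only Site A has all residuals ≈ 0.

Site A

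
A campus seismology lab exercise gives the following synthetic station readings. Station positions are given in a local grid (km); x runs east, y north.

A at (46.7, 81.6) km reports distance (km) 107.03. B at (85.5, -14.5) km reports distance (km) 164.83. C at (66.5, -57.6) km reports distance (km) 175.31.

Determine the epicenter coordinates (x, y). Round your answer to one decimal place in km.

Circle about each station: (x − 46.7)² + (y − 81.6)² = 107.03²; (x − 85.5)² + (y + 14.5)² = 164.83²; (x − 66.5)² + (y + 57.6)² = 175.31².
Subtracting the A equation from the B and C equations removes the quadratic terms:
77.6 x − 192.2 y = -17032.46
39.6 x − 278.4 y = -20377.62
Solving the 2×2 system: x ≈ -59.0, y ≈ 64.8 km.

-59.0 km east, 64.8 km north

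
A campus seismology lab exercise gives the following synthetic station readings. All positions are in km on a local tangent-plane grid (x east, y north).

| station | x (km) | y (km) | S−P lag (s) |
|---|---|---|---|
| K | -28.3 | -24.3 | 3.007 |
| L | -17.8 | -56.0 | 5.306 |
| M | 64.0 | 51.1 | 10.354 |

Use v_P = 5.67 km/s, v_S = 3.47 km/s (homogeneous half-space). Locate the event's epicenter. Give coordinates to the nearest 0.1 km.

Distance from S−P lag: d = Δt · v_P v_S / (v_P − v_S) = Δt · (5.67·3.47)/(5.67−3.47) ≈ 8.9431·Δt.
So d_K = 26.89, d_L = 47.45, d_M = 92.60 km.
Circle about each station: (x + 28.3)² + (y + 24.3)² = 26.89²; (x + 17.8)² + (y + 56.0)² = 47.45²; (x − 64.0)² + (y − 51.1)² = 92.60².
Subtracting the K equation from the L and M equations removes the quadratic terms:
21.0 x − 63.4 y = 533.03
184.6 x + 150.8 y = -2535.86
Solving the 2×2 system: x ≈ -5.4, y ≈ -10.2 km.

-5.4 km east, -10.2 km north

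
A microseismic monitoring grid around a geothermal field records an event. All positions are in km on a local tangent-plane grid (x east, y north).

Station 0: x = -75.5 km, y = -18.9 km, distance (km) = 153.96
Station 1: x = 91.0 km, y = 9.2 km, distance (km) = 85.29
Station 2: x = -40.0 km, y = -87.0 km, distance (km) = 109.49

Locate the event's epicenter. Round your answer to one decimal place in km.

Circle about each station: (x + 75.5)² + (y + 18.9)² = 153.96²; (x − 91.0)² + (y − 9.2)² = 85.29²; (x + 40.0)² + (y + 87.0)² = 109.49².
Subtracting the Station 0 equation from the Station 1 and Station 2 equations removes the quadratic terms:
333.0 x + 56.2 y = 18737.48
71.0 x − 136.2 y = 14827.16
Solving the 2×2 system: x ≈ 68.6, y ≈ -73.1 km.

(68.6, -73.1)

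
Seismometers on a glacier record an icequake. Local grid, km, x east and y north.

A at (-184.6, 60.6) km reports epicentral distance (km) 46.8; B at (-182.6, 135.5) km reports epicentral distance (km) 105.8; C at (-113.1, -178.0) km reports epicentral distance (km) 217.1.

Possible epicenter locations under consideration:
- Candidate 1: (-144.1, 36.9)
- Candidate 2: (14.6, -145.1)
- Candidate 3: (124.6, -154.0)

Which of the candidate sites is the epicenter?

For each candidate, compare |candidate − station| to the reported distance:
Candidate 1: residuals A 0.1, B 0.0, C 0.0 → max 0.1 km
Candidate 2: residuals A 239.5, B 237.2, C 85.2 → max 239.5 km
Candidate 3: residuals A 329.6, B 316.3, C 21.8 → max 329.6 km
Only Candidate 1 has all residuals ≈ 0.

Candidate 1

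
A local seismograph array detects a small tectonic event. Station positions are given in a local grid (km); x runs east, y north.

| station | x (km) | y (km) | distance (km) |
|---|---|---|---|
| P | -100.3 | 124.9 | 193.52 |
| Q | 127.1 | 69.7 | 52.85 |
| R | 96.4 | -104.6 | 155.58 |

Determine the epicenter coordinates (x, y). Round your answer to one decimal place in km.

x ≈ 78.1 km, y ≈ 49.9 km

Circle about each station: (x + 100.3)² + (y − 124.9)² = 193.52²; (x − 127.1)² + (y − 69.7)² = 52.85²; (x − 96.4)² + (y + 104.6)² = 155.58².
Subtracting pairs of circle equations eliminates x²+y² and gives linear equations (the radical axes):
454.8 x − 110.4 y = 30009.27
393.4 x − 459.0 y = 7818.87
Solving the 2×2 system: x ≈ 78.1, y ≈ 49.9 km.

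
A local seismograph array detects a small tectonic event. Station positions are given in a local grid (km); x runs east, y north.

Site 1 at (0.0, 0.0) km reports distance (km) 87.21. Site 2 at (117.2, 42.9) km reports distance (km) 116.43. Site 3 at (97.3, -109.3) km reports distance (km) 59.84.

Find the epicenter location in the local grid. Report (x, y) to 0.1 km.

x ≈ 63.1 km, y ≈ -60.2 km

Circle about each station: x² + y² = 87.21²; (x − 117.2)² + (y − 42.9)² = 116.43²; (x − 97.3)² + (y + 109.3)² = 59.84².
Subtracting the Site 1 equation from the Site 2 and Site 3 equations removes the quadratic terms:
234.4 x + 85.8 y = 9625.89
194.6 x − 218.6 y = 25438.54
Solving the 2×2 system: x ≈ 63.1, y ≈ -60.2 km.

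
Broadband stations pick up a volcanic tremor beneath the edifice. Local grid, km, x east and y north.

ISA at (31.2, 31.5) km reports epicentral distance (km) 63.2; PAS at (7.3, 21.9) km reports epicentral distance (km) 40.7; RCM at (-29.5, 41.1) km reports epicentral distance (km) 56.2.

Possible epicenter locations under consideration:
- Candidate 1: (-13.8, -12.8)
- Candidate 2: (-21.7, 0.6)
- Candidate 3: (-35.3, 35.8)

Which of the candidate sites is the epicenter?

Candidate 1

For each candidate, compare |candidate − station| to the reported distance:
Candidate 1: residuals ISA 0.1, PAS 0.1, RCM 0.1 → max 0.1 km
Candidate 2: residuals ISA 1.9, PAS 4.7, RCM 15.0 → max 15.0 km
Candidate 3: residuals ISA 3.4, PAS 4.1, RCM 48.3 → max 48.3 km
Only Candidate 1 has all residuals ≈ 0.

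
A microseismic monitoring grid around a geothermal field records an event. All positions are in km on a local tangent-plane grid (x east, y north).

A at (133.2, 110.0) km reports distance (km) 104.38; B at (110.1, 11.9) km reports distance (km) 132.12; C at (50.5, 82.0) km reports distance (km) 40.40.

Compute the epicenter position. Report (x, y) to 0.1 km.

29.0 km east, 116.2 km north

Circle about each station: (x − 133.2)² + (y − 110.0)² = 104.38²; (x − 110.1)² + (y − 11.9)² = 132.12²; (x − 50.5)² + (y − 82.0)² = 40.40².
Subtracting pairs of circle equations eliminates x²+y² and gives linear equations (the radical axes):
-46.2 x − 196.2 y = -24139.13
-165.4 x − 56.0 y = -11304.97
Solving the 2×2 system: x ≈ 29.0, y ≈ 116.2 km.
Check against A (with the unrounded x, y): √((x − 133.2)²+(y − 110.0)²) = 104.38 ≈ 104.38 km. ✓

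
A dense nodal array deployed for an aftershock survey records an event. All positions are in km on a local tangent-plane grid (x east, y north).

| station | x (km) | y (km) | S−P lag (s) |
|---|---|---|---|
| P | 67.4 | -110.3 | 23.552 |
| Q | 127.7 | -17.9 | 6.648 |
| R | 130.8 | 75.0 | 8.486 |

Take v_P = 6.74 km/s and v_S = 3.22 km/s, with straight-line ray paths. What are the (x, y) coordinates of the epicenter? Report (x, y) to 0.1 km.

125.0 km east, 23.0 km north

Distance from S−P lag: d = Δt · v_P v_S / (v_P − v_S) = Δt · (6.74·3.22)/(6.74−3.22) ≈ 6.1656·Δt.
So d_P = 145.21, d_Q = 40.99, d_R = 52.32 km.
Circle about each station: (x − 67.4)² + (y + 110.3)² = 145.21²; (x − 127.7)² + (y + 17.9)² = 40.99²; (x − 130.8)² + (y − 75.0)² = 52.32².
Subtracting the P equation from the Q and R equations removes the quadratic terms:
120.6 x + 184.8 y = 19324.61
126.8 x + 370.6 y = 24373.35
Solving the 2×2 system: x ≈ 125.0, y ≈ 23.0 km.
Check against P (with the unrounded x, y): √((x − 67.4)²+(y + 110.3)²) = 145.21 ≈ 145.21 km. ✓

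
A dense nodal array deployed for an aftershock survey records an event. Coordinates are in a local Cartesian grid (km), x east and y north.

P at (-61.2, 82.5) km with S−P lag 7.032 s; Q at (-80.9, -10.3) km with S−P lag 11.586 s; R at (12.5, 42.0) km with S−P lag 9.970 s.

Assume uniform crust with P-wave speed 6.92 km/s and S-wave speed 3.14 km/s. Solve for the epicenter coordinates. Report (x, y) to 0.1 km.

-44.7 km east, 45.6 km north

Distance from S−P lag: d = Δt · v_P v_S / (v_P − v_S) = Δt · (6.92·3.14)/(6.92−3.14) ≈ 5.7484·Δt.
So d_P = 40.42, d_Q = 66.60, d_R = 57.31 km.
Circle about each station: (x + 61.2)² + (y − 82.5)² = 40.42²; (x + 80.9)² + (y + 10.3)² = 66.60²; (x − 12.5)² + (y − 42.0)² = 57.31².
Subtracting the P equation from the Q and R equations removes the quadratic terms:
-39.4 x − 185.6 y = -6702.57
147.4 x − 81.0 y = -10282.10
Solving the 2×2 system: x ≈ -44.7, y ≈ 45.6 km.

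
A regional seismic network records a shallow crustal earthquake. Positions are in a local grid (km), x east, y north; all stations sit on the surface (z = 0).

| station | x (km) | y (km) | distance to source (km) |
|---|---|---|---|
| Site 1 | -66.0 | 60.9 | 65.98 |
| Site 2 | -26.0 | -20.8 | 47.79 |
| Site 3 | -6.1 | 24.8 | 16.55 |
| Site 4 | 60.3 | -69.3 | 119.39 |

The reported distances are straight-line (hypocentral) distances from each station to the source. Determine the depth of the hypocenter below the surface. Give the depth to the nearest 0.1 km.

Each station gives a sphere (x−x_i)² + (y−y_i)² + z² = d_i² (stations at z=0).
Subtracting the Site 1 sphere from Site 2 and Site 3: z² cancels, leaving linear equations in x and y:
80.0 x − 163.4 y = -4886.69
119.8 x − 72.2 y = -3333.10
Solving: x ≈ -13.900, y ≈ 23.101 km (keep extra digits for the depth step; rounded: -13.9, 23.1).
Then from the Site 1 sphere: z² = 65.98² − (x + 66.0)² − (y − 60.9)² with x = -13.900, y = 23.101, so z ≈ 14.498 ≈ 14.5 km.

14.5 km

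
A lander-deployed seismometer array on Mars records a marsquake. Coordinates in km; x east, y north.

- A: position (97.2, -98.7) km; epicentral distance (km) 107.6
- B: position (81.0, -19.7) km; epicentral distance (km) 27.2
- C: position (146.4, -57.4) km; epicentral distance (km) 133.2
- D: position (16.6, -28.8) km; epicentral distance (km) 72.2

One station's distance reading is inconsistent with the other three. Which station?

Solve using three stations at a time. Using A, B, D (subtract circle equations pairwise → linear system) gives (x, y) ≈ (79.1, 7.3).
Distances from that point to each station vs reported:
  A: calculated 107.6 vs reported 107.6 → residual 0.0 km
  B: calculated 27.1 vs reported 27.2 → residual 0.1 km
  C: calculated 93.4 vs reported 133.2 → residual 39.8 km
  D: calculated 72.2 vs reported 72.2 → residual 0.0 km
A, B, D are mutually consistent (residuals ≈ 0); C is off by 39.8 km.

C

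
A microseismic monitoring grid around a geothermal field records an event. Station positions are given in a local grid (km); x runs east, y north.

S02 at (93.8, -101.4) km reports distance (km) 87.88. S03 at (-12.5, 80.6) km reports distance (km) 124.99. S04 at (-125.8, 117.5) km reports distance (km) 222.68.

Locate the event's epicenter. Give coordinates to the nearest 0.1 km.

37.4 km east, -34.0 km north

Circle about each station: (x − 93.8)² + (y + 101.4)² = 87.88²; (x + 12.5)² + (y − 80.6)² = 124.99²; (x + 125.8)² + (y − 117.5)² = 222.68².
Subtracting the S02 equation from the S03 and S04 equations removes the quadratic terms:
-212.6 x + 364.0 y = -20327.40
-439.2 x + 437.8 y = -31312.00
Solving the 2×2 system: x ≈ 37.4, y ≈ -34.0 km.
Check against S02 (with the unrounded x, y): √((x − 93.8)²+(y + 101.4)²) = 87.88 ≈ 87.88 km. ✓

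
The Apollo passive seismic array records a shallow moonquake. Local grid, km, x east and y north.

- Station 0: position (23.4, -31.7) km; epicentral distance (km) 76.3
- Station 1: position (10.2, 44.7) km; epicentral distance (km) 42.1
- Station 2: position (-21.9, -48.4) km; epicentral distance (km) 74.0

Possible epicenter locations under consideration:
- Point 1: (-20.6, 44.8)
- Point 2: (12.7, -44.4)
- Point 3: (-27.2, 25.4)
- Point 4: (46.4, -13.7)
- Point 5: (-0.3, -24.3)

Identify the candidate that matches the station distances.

Point 3

For each candidate, compare |candidate − station| to the reported distance:
Point 1: residuals Station 0 12.0, Station 1 11.3, Station 2 19.2 → max 19.2 km
Point 2: residuals Station 0 59.7, Station 1 47.0, Station 2 39.2 → max 59.7 km
Point 3: residuals Station 0 0.0, Station 1 0.0, Station 2 0.0 → max 0.0 km
Point 4: residuals Station 0 47.1, Station 1 26.6, Station 2 2.6 → max 47.1 km
Point 5: residuals Station 0 51.5, Station 1 27.7, Station 2 41.6 → max 51.5 km
Only Point 3 has all residuals ≈ 0.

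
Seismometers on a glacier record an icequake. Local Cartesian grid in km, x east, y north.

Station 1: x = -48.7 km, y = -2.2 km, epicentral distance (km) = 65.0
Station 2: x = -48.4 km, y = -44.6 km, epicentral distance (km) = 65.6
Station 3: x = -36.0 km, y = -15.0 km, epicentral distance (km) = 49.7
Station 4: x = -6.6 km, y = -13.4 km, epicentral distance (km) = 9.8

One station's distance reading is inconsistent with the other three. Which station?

Station 4

Solve using three stations at a time. Using Station 1, Station 2, Station 3 (subtract circle equations pairwise → linear system) gives (x, y) ≈ (13.2, -22.0).
Distances from that point to each station vs reported:
  Station 1: calculated 65.0 vs reported 65.0 → residual 0.0 km
  Station 2: calculated 65.6 vs reported 65.6 → residual 0.0 km
  Station 3: calculated 49.7 vs reported 49.7 → residual 0.0 km
  Station 4: calculated 21.6 vs reported 9.8 → residual 11.8 km
Station 1, Station 2, Station 3 are mutually consistent (residuals ≈ 0); Station 4 is off by 11.8 km.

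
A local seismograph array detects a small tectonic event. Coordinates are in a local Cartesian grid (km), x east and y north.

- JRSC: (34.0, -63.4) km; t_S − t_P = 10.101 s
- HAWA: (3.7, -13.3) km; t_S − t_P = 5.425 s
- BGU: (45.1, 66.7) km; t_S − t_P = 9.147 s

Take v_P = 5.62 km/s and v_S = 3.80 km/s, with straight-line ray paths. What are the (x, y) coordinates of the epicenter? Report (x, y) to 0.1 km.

Distance from S−P lag: d = Δt · v_P v_S / (v_P − v_S) = Δt · (5.62·3.80)/(5.62−3.80) ≈ 11.7341·Δt.
So d_JRSC = 118.53, d_HAWA = 63.66, d_BGU = 107.33 km.
Circle about each station: (x − 34.0)² + (y + 63.4)² = 118.53²; (x − 3.7)² + (y + 13.3)² = 63.66²; (x − 45.1)² + (y − 66.7)² = 107.33².
Subtracting the JRSC equation from the HAWA and BGU equations removes the quadratic terms:
-60.6 x + 100.2 y = 5011.79
22.2 x + 260.2 y = 3836.97
Solving the 2×2 system: x ≈ -51.1, y ≈ 19.1 km.

-51.1 km east, 19.1 km north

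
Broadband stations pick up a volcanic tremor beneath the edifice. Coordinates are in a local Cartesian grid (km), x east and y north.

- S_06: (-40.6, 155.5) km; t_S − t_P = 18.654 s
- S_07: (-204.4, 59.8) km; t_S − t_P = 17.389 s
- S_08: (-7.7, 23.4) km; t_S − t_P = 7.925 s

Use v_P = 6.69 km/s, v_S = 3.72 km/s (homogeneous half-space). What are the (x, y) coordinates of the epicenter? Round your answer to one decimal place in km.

(-70.6, 2.1)

Distance from S−P lag: d = Δt · v_P v_S / (v_P − v_S) = Δt · (6.69·3.72)/(6.69−3.72) ≈ 8.3794·Δt.
So d_S_06 = 156.31, d_S_07 = 145.71, d_S_08 = 66.41 km.
Circle about each station: (x + 40.6)² + (y − 155.5)² = 156.31²; (x + 204.4)² + (y − 59.8)² = 145.71²; (x + 7.7)² + (y − 23.4)² = 66.41².
Subtracting pairs of circle equations eliminates x²+y² and gives linear equations (the radical axes):
-327.6 x − 191.4 y = 22728.20
65.8 x − 264.2 y = -5199.23
Solving the 2×2 system: x ≈ -70.6, y ≈ 2.1 km.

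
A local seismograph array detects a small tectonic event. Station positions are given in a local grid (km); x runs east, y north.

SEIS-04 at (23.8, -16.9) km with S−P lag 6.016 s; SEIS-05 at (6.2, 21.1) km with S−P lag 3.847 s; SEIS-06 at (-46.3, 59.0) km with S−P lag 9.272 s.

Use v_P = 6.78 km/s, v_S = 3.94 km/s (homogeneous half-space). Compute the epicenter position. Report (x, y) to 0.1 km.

(38.3, 37.8)

Distance from S−P lag: d = Δt · v_P v_S / (v_P − v_S) = Δt · (6.78·3.94)/(6.78−3.94) ≈ 9.4061·Δt.
So d_SEIS-04 = 56.59, d_SEIS-05 = 36.19, d_SEIS-06 = 87.21 km.
Circle about each station: (x − 23.8)² + (y + 16.9)² = 56.59²; (x − 6.2)² + (y − 21.1)² = 36.19²; (x + 46.3)² + (y − 59.0)² = 87.21².
Subtracting pairs of circle equations eliminates x²+y² and gives linear equations (the radical axes):
-35.2 x + 76.0 y = 1524.31
-140.2 x + 151.8 y = 369.48
Solving the 2×2 system: x ≈ 38.3, y ≈ 37.8 km.
Check against SEIS-04 (with the unrounded x, y): √((x − 23.8)²+(y + 16.9)²) = 56.57 ≈ 56.59 km. ✓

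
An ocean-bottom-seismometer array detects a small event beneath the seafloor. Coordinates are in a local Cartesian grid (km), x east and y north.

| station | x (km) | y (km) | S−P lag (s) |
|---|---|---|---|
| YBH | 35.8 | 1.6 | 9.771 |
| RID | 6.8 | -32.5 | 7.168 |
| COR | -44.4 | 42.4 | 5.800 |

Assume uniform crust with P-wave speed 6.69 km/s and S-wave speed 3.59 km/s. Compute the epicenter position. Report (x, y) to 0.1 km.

Distance from S−P lag: d = Δt · v_P v_S / (v_P − v_S) = Δt · (6.69·3.59)/(6.69−3.59) ≈ 7.7475·Δt.
So d_YBH = 75.70, d_RID = 55.53, d_COR = 44.94 km.
Circle about each station: (x − 35.8)² + (y − 1.6)² = 75.70²; (x − 6.8)² + (y + 32.5)² = 55.53²; (x + 44.4)² + (y − 42.4)² = 44.94².
Subtracting the YBH equation from the RID and COR equations removes the quadratic terms:
-58.0 x − 68.2 y = 2465.20
-160.4 x + 81.6 y = 6195.81
Solving the 2×2 system: x ≈ -39.8, y ≈ -2.3 km.

(-39.8, -2.3)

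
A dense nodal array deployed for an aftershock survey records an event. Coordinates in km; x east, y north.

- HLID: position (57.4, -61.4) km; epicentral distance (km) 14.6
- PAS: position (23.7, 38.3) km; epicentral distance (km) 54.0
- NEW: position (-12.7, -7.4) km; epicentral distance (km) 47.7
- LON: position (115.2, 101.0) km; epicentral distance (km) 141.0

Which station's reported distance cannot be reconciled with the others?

Solve using three stations at a time. Using PAS, NEW, LON (subtract circle equations pairwise → linear system) gives (x, y) ≈ (34.5, -14.7).
Distances from that point to each station vs reported:
  HLID: calculated 52.0 vs reported 14.6 → residual 37.4 km
  PAS: calculated 54.1 vs reported 54.0 → residual 0.1 km
  NEW: calculated 47.8 vs reported 47.7 → residual 0.1 km
  LON: calculated 141.0 vs reported 141.0 → residual 0.0 km
PAS, NEW, LON are mutually consistent (residuals ≈ 0); HLID is off by 37.4 km.

HLID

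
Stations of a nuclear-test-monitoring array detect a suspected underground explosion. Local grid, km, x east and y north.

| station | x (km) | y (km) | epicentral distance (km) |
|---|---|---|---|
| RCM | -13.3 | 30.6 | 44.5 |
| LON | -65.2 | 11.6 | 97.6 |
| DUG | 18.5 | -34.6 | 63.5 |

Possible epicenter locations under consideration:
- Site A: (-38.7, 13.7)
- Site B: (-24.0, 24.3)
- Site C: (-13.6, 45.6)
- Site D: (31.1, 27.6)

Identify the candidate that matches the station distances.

Site D

For each candidate, compare |candidate − station| to the reported distance:
Site A: residuals RCM 14.0, LON 71.0, DUG 11.4 → max 71.0 km
Site B: residuals RCM 32.1, LON 54.5, DUG 9.1 → max 54.5 km
Site C: residuals RCM 29.5, LON 35.8, DUG 22.9 → max 35.8 km
Site D: residuals RCM 0.0, LON 0.0, DUG 0.0 → max 0.0 km
Only Site D has all residuals ≈ 0.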